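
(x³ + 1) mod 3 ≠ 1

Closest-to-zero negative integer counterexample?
Testing negative integers from -1 downward:
x = -1: LHS = ((-1)³ + 1) mod 3 = 0 mod 3 = 0; 0 ≠ 1 — holds
x = -2: LHS = ((-2)³ + 1) mod 3 = (-7) mod 3 = 2; 2 ≠ 1 — holds
x = -3: LHS = ((-3)³ + 1) mod 3 = (-26) mod 3 = 1; 1 ≠ 1 — FAILS  ← closest negative counterexample to 0

Answer: x = -3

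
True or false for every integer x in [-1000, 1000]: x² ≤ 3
The claim fails at x = 2:
x = 2: LHS = 2² = 4; 4 ≤ 3 — FAILS

Because a single integer refutes it, the statement is false.

Answer: False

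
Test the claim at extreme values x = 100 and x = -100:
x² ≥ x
x = 100: LHS = 100² = 10000; 10000 ≥ 100 — holds
x = -100: LHS = (-100)² = 10000; 10000 ≥ -100 — holds

Answer: Yes, holds for both x = 100 and x = -100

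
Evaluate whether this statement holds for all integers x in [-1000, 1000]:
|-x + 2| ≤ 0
The claim fails at x = 0:
x = 0: LHS = |-0 + 2| = |2| = 2; 2 ≤ 0 — FAILS

Because a single integer refutes it, the statement is false.

Answer: False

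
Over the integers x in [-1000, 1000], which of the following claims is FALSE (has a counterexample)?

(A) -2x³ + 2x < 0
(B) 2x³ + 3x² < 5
(A) x = 0: LHS = -2·0³ + 2·0 = 0; 0 < 0 — FAILS
(B) x = 1: LHS = 2·1³ + 3·1² = 5; 5 < 5 — FAILS

Answer: Both A and B are false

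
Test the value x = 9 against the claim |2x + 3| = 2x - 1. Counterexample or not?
Substitute x = 9 into the relation:
x = 9: LHS = |2·9 + 3| = |21| = 21, RHS = 2·9 - 1 = 17; 21 = 17 — FAILS

Since the claim fails at x = 9, this value is a counterexample.

Answer: Yes, x = 9 is a counterexample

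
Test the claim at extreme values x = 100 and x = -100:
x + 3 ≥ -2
x = 100: LHS = 100 + 3 = 103; 103 ≥ -2 — holds
x = -100: LHS = (-100) + 3 = -97; -97 ≥ -2 — FAILS

Answer: Partially: holds for x = 100, fails for x = -100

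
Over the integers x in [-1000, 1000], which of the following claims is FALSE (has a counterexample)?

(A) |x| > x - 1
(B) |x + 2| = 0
(A) Over all integers in [-1000, 1000], LHS − RHS is smallest at x = 0, where it equals 1:
x = 0: LHS = |0| = 0, RHS = 0 - 1 = -1; 0 > -1 — holds
At the ends of the range:
x = -1000: LHS = |-1000| = 1000, RHS = (-1000) - 1 = -1001; 1000 > -1001 — holds
x = 1000: LHS = |1000| = 1000, RHS = 1000 - 1 = 999; 1000 > 999 — holds
Hence LHS − RHS is never zero or negative, i.e. LHS > RHS throughout, so the relation holds for every integer in [-1000, 1000].

(B) x = 0: LHS = |0 + 2| = |2| = 2; 2 = 0 — FAILS

Only (B) has a counterexample.

Answer: B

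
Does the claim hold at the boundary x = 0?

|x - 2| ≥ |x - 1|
x = 0: LHS = |0 - 2| = |-2| = 2, RHS = |0 - 1| = |-1| = 1; 2 ≥ 1 — holds

The relation is satisfied at x = 0.

Answer: Yes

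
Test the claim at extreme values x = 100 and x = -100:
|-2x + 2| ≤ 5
x = 100: LHS = |-2·100 + 2| = |-198| = 198; 198 ≤ 5 — FAILS
x = -100: LHS = |-2·(-100) + 2| = |202| = 202; 202 ≤ 5 — FAILS

Answer: No, fails for both x = 100 and x = -100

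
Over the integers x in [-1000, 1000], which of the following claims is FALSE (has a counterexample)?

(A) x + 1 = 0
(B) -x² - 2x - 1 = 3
(A) x = 0: LHS = 0 + 1 = 1; 1 = 0 — FAILS
(B) x = 0: LHS = -0² - 2·0 - 1 = -1; -1 = 3 — FAILS

Answer: Both A and B are false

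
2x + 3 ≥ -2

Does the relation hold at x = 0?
x = 0: LHS = 2·0 + 3 = 3; 3 ≥ -2 — holds

The relation is satisfied at x = 0.

Answer: Yes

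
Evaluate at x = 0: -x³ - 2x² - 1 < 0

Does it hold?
x = 0: LHS = -0³ - 2·0² - 1 = -1; -1 < 0 — holds

The relation is satisfied at x = 0.

Answer: Yes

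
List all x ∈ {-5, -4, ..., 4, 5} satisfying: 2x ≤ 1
Holds for: {-5, -4, -3, -2, -1, 0}
Fails for: {1, 2, 3, 4, 5}

Answer: {-5, -4, -3, -2, -1, 0}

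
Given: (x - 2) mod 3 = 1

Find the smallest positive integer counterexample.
Testing positive integers:
x = 1: LHS = (1 - 2) mod 3 = (-1) mod 3 = 2; 2 = 1 — FAILS  ← smallest positive counterexample

Answer: x = 1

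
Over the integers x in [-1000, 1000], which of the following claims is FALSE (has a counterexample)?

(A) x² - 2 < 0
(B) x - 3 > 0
(A) x = 2: LHS = 2² - 2 = 2; 2 < 0 — FAILS
(B) x = 0: LHS = 0 - 3 = -3; -3 > 0 — FAILS

Answer: Both A and B are false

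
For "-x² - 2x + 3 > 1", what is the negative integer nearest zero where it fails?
Testing negative integers from -1 downward:
x = -1: LHS = -(-1)² - 2·(-1) + 3 = 4; 4 > 1 — holds
x = -2: LHS = -(-2)² - 2·(-2) + 3 = 3; 3 > 1 — holds
x = -3: LHS = -(-3)² - 2·(-3) + 3 = 0; 0 > 1 — FAILS  ← closest negative counterexample to 0

Answer: x = -3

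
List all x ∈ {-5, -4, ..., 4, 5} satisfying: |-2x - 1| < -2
An absolute value is never negative, so the left side is ≥ 0 for every x, while the right side is -2. Tightest case in [-5, 5] is x = 0:
x = 0: LHS = |-2·0 - 1| = |-1| = 1; 1 < -2 — FAILS
Hence LHS − RHS is never negative, i.e. LHS ≥ RHS throughout, so the claimed relation (<) fails for every integer in [-5, 5].

Answer: None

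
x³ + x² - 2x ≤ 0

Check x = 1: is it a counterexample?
Substitute x = 1 into the relation:
x = 1: LHS = 1³ + 1² - 2·1 = 0; 0 ≤ 0 — holds

The claim holds here, so x = 1 is not a counterexample. (A counterexample exists elsewhere, e.g. x = -1.)

Answer: No, x = 1 is not a counterexample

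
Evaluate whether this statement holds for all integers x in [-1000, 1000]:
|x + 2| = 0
The claim fails at x = 0:
x = 0: LHS = |0 + 2| = |2| = 2; 2 = 0 — FAILS

Because a single integer refutes it, the statement is false.

Answer: False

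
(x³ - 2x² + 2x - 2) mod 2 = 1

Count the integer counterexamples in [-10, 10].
Counterexamples in [-10, 10]: {-10, -8, -6, -4, -2, 0, 2, 4, 6, 8, 10}.

Counting them gives 11 values.

Answer: 11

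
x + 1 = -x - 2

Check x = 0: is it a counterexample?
Substitute x = 0 into the relation:
x = 0: LHS = 0 + 1 = 1, RHS = -0 - 2 = -2; 1 = -2 — FAILS

Since the claim fails at x = 0, this value is a counterexample.

Answer: Yes, x = 0 is a counterexample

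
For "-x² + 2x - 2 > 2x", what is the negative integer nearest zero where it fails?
Testing negative integers from -1 downward:
x = -1: LHS = -(-1)² + 2·(-1) - 2 = -5, RHS = 2·(-1) = -2; -5 > -2 — FAILS  ← closest negative counterexample to 0

Answer: x = -1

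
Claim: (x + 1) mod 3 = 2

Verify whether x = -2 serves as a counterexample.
Substitute x = -2 into the relation:
x = -2: LHS = ((-2) + 1) mod 3 = (-1) mod 3 = 2; 2 = 2 — holds

The claim holds here, so x = -2 is not a counterexample. (A counterexample exists elsewhere, e.g. x = 0.)

Answer: No, x = -2 is not a counterexample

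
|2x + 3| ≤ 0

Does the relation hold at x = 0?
x = 0: LHS = |2·0 + 3| = |3| = 3; 3 ≤ 0 — FAILS

The relation fails at x = 0, so x = 0 is a counterexample.

Answer: No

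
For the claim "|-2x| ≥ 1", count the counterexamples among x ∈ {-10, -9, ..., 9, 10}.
Counterexamples in [-10, 10]: {0}.

Counting them gives 1 values.

Answer: 1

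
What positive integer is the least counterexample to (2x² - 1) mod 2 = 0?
Testing positive integers:
x = 1: LHS = (2·1² - 1) mod 2 = 1 mod 2 = 1; 1 = 0 — FAILS  ← smallest positive counterexample

Answer: x = 1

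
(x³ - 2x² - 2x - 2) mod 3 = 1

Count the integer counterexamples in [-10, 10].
Counterexamples in [-10, 10]: {-10, -7, -4, -1, 2, 5, 8}.

Counting them gives 7 values.

Answer: 7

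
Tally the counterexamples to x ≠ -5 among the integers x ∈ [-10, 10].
Counterexamples in [-10, 10]: {-5}.

Counting them gives 1 values.

Answer: 1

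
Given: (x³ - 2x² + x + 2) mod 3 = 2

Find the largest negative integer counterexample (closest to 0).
Testing negative integers from -1 downward:
x = -1: LHS = ((-1)³ - 2·(-1)² + (-1) + 2) mod 3 = (-2) mod 3 = 1; 1 = 2 — FAILS  ← closest negative counterexample to 0

Answer: x = -1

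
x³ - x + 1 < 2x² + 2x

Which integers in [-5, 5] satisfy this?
Holds for: {-5, -4, -3, -2, 1, 2}
Fails for: {-1, 0, 3, 4, 5}

Answer: {-5, -4, -3, -2, 1, 2}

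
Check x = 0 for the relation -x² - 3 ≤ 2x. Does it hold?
x = 0: LHS = -0² - 3 = -3, RHS = 2·0 = 0; -3 ≤ 0 — holds

The relation is satisfied at x = 0.

Answer: Yes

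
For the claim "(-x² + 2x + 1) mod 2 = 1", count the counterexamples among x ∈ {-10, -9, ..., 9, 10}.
Counterexamples in [-10, 10]: {-9, -7, -5, -3, -1, 1, 3, 5, 7, 9}.

Counting them gives 10 values.

Answer: 10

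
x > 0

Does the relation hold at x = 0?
x = 0: 0 > 0 — FAILS

The relation fails at x = 0, so x = 0 is a counterexample.

Answer: No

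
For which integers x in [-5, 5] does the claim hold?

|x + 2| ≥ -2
An absolute value is never negative, so the left side is ≥ 0 for every x, while the right side is -2. Tightest case in [-5, 5] is x = -2:
x = -2: LHS = |(-2) + 2| = |0| = 0; 0 ≥ -2 — holds
Hence LHS − RHS is never negative, i.e. LHS ≥ RHS throughout, so the relation holds for every integer in [-5, 5].

Answer: All integers in [-5, 5]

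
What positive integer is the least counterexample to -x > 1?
Testing positive integers:
x = 1: -1 > 1 — FAILS  ← smallest positive counterexample

Answer: x = 1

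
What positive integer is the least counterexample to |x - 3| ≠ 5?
Testing positive integers:
(x = 1 through x = 2 all satisfy the relation; showing from x = 3.)
x = 3: LHS = |3 - 3| = |0| = 0; 0 ≠ 5 — holds
x = 4: LHS = |4 - 3| = |1| = 1; 1 ≠ 5 — holds
x = 5: LHS = |5 - 3| = |2| = 2; 2 ≠ 5 — holds
x = 6: LHS = |6 - 3| = |3| = 3; 3 ≠ 5 — holds
x = 7: LHS = |7 - 3| = |4| = 4; 4 ≠ 5 — holds
x = 8: LHS = |8 - 3| = |5| = 5; 5 ≠ 5 — FAILS  ← smallest positive counterexample

Answer: x = 8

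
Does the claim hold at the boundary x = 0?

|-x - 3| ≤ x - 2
x = 0: LHS = |-0 - 3| = |-3| = 3, RHS = 0 - 2 = -2; 3 ≤ -2 — FAILS

The relation fails at x = 0, so x = 0 is a counterexample.

Answer: No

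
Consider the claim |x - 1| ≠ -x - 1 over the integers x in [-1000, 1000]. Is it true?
Over all integers in [-1000, 1000], LHS − RHS is always positive; it is smallest at x = 0, where it equals 2:
x = 0: LHS = |0 - 1| = |-1| = 1, RHS = -0 - 1 = -1; 1 ≠ -1 — holds
At the ends of the range:
x = -1000: LHS = |(-1000) - 1| = |-1001| = 1001, RHS = -(-1000) - 1 = 999; 1001 ≠ 999 — holds
x = 1000: LHS = |1000 - 1| = |999| = 999, RHS = -1000 - 1 = -1001; 999 ≠ -1001 — holds
Hence LHS − RHS is never 0, i.e. the two sides are never equal, so the relation holds for every integer in [-1000, 1000].

No counterexample exists.

Answer: True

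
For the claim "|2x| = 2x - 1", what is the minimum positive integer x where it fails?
Testing positive integers:
x = 1: LHS = |2·1| = |2| = 2, RHS = 2·1 - 1 = 1; 2 = 1 — FAILS  ← smallest positive counterexample

Answer: x = 1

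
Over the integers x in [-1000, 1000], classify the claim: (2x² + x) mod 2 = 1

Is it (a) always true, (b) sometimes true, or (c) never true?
Holds at x = 1: LHS = (2·1² + 1) mod 2 = 3 mod 2 = 1; 1 = 1 — holds
Fails at x = 0: LHS = (2·0² + 0) mod 2 = 0 mod 2 = 0; 0 = 1 — FAILS
It is satisfied by some integers in the range but not all.

Answer: Sometimes true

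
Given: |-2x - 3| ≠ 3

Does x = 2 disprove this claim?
Substitute x = 2 into the relation:
x = 2: LHS = |-2·2 - 3| = |-7| = 7; 7 ≠ 3 — holds

The claim holds here, so x = 2 is not a counterexample. (A counterexample exists elsewhere, e.g. x = 0.)

Answer: No, x = 2 is not a counterexample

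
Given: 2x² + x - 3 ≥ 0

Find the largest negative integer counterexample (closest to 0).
Testing negative integers from -1 downward:
x = -1: LHS = 2·(-1)² + (-1) - 3 = -2; -2 ≥ 0 — FAILS  ← closest negative counterexample to 0

Answer: x = -1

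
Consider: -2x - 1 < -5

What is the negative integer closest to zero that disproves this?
Testing negative integers from -1 downward:
x = -1: LHS = -2·(-1) - 1 = 1; 1 < -5 — FAILS  ← closest negative counterexample to 0

Answer: x = -1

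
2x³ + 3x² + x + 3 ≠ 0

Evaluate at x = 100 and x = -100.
x = 100: LHS = 2·100³ + 3·100² + 100 + 3 = 2030103; 2030103 ≠ 0 — holds
x = -100: LHS = 2·(-100)³ + 3·(-100)² + (-100) + 3 = -1970097; -1970097 ≠ 0 — holds

Answer: Yes, holds for both x = 100 and x = -100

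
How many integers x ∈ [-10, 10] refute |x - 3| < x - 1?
Counterexamples in [-10, 10]: {-10, -9, -8, -7, -6, -5, -4, -3, -2, -1, 0, 1, 2}.

Counting them gives 13 values.

Answer: 13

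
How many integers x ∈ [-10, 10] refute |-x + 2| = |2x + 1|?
Counterexamples in [-10, 10]: {-10, -9, -8, -7, -6, -5, -4, -2, -1, 0, 1, 2, 3, 4, 5, 6, 7, 8, 9, 10}.

Counting them gives 20 values.

Answer: 20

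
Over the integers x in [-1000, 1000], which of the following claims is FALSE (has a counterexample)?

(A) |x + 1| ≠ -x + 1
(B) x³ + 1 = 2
(A) x = 0: LHS = |0 + 1| = |1| = 1, RHS = -0 + 1 = 1; 1 ≠ 1 — FAILS
(B) x = 0: LHS = 0³ + 1 = 1; 1 = 2 — FAILS

Answer: Both A and B are false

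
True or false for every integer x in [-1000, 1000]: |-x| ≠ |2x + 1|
The claim fails at x = -1:
x = -1: LHS = |-(-1)| = |1| = 1, RHS = |2·(-1) + 1| = |-1| = 1; 1 ≠ 1 — FAILS

Because a single integer refutes it, the statement is false.

Answer: False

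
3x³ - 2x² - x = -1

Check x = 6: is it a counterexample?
Substitute x = 6 into the relation:
x = 6: LHS = 3·6³ - 2·6² - 6 = 570; 570 = -1 — FAILS

Since the claim fails at x = 6, this value is a counterexample.

Answer: Yes, x = 6 is a counterexample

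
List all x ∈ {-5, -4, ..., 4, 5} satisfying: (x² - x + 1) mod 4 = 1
Holds for: {-4, -3, 0, 1, 4, 5}
Fails for: {-5, -2, -1, 2, 3}

Answer: {-4, -3, 0, 1, 4, 5}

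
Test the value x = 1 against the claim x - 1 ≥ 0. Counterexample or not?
Substitute x = 1 into the relation:
x = 1: LHS = 1 - 1 = 0; 0 ≥ 0 — holds

The claim holds here, so x = 1 is not a counterexample. (A counterexample exists elsewhere, e.g. x = 0.)

Answer: No, x = 1 is not a counterexample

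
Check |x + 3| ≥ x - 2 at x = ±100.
x = 100: LHS = |100 + 3| = |103| = 103, RHS = 100 - 2 = 98; 103 ≥ 98 — holds
x = -100: LHS = |(-100) + 3| = |-97| = 97, RHS = (-100) - 2 = -102; 97 ≥ -102 — holds

Answer: Yes, holds for both x = 100 and x = -100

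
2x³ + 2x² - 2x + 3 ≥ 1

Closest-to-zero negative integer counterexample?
Testing negative integers from -1 downward:
x = -1: LHS = 2·(-1)³ + 2·(-1)² - 2·(-1) + 3 = 5; 5 ≥ 1 — holds
x = -2: LHS = 2·(-2)³ + 2·(-2)² - 2·(-2) + 3 = -1; -1 ≥ 1 — FAILS  ← closest negative counterexample to 0

Answer: x = -2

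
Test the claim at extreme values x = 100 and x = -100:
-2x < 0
x = 100: LHS = -2·100 = -200; -200 < 0 — holds
x = -100: LHS = -2·(-100) = 200; 200 < 0 — FAILS

Answer: Partially: holds for x = 100, fails for x = -100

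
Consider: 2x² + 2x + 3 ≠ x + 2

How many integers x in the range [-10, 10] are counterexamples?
Over all integers in [-10, 10], LHS − RHS is always positive; it is smallest at x = 0, where it equals 1:
x = 0: LHS = 2·0² + 2·0 + 3 = 3, RHS = 0 + 2 = 2; 3 ≠ 2 — holds
At the ends of the range:
x = -10: LHS = 2·(-10)² + 2·(-10) + 3 = 183, RHS = (-10) + 2 = -8; 183 ≠ -8 — holds
x = 10: LHS = 2·10² + 2·10 + 3 = 223, RHS = 10 + 2 = 12; 223 ≠ 12 — holds
Hence LHS − RHS is never 0, i.e. the two sides are never equal, so the relation holds for every integer in [-10, 10].

No counterexample appears in that range.

Answer: 0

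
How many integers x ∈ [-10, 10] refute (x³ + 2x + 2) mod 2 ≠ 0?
Counterexamples in [-10, 10]: {-10, -8, -6, -4, -2, 0, 2, 4, 6, 8, 10}.

Counting them gives 11 values.

Answer: 11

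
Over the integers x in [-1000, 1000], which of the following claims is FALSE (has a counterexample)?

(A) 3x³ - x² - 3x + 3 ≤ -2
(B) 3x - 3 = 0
(A) x = 0: LHS = 3·0³ - 0² - 3·0 + 3 = 3; 3 ≤ -2 — FAILS
(B) x = 0: LHS = 3·0 - 3 = -3; -3 = 0 — FAILS

Answer: Both A and B are false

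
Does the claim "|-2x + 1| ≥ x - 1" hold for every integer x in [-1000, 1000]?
Over all integers in [-1000, 1000], LHS − RHS is smallest at x = 1, where it equals 1:
x = 1: LHS = |-2·1 + 1| = |-1| = 1, RHS = 1 - 1 = 0; 1 ≥ 0 — holds
At the ends of the range:
x = -1000: LHS = |-2·(-1000) + 1| = |2001| = 2001, RHS = (-1000) - 1 = -1001; 2001 ≥ -1001 — holds
x = 1000: LHS = |-2·1000 + 1| = |-1999| = 1999, RHS = 1000 - 1 = 999; 1999 ≥ 999 — holds
Hence LHS − RHS is never negative, i.e. LHS ≥ RHS throughout, so the relation holds for every integer in [-1000, 1000].

No counterexample exists.

Answer: True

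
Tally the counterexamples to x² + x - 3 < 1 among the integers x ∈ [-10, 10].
Counterexamples in [-10, 10]: {-10, -9, -8, -7, -6, -5, -4, -3, 2, 3, 4, 5, 6, 7, 8, 9, 10}.

Counting them gives 17 values.

Answer: 17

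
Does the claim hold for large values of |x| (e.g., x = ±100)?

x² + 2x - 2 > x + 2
x = 100: LHS = 100² + 2·100 - 2 = 10198, RHS = 100 + 2 = 102; 10198 > 102 — holds
x = -100: LHS = (-100)² + 2·(-100) - 2 = 9798, RHS = (-100) + 2 = -98; 9798 > -98 — holds

Answer: Yes, holds for both x = 100 and x = -100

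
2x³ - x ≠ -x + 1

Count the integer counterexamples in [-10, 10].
Track d = LHS − RHS over the integers in [-10, 10]. Equality would need d = 0, but d changes sign only between consecutive integers, jumping over 0:
x = 0: LHS = 2·0³ - 0 = 0, RHS = -0 + 1 = 1; 0 ≠ 1 — holds  (d = -1)
x = 1: LHS = 2·1³ - 1 = 1, RHS = -1 + 1 = 0; 1 ≠ 0 — holds  (d = 1)
Away from these crossings d keeps a constant sign, and checking every integer in [-10, 10] confirms d ≠ 0 throughout. Hence the two sides are never equal, so the relation holds for every integer in [-10, 10].

No counterexample appears in that range.

Answer: 0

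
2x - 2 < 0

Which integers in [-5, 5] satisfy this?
Holds for: {-5, -4, -3, -2, -1, 0}
Fails for: {1, 2, 3, 4, 5}

Answer: {-5, -4, -3, -2, -1, 0}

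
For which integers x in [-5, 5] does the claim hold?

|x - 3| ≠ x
Track d = LHS − RHS over the integers in [-5, 5]. Equality would need d = 0, but d changes sign only between consecutive integers, jumping over 0:
x = 1: LHS = |1 - 3| = |-2| = 2; 2 ≠ 1 — holds  (d = 1)
x = 2: LHS = |2 - 3| = |-1| = 1; 1 ≠ 2 — holds  (d = -1)
Away from these crossings d keeps a constant sign, and checking every integer in [-5, 5] confirms d ≠ 0 throughout. Hence the two sides are never equal, so the relation holds for every integer in [-5, 5].

Answer: All integers in [-5, 5]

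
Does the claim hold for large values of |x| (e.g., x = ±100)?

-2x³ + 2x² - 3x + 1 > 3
x = 100: LHS = -2·100³ + 2·100² - 3·100 + 1 = -1980299; -1980299 > 3 — FAILS
x = -100: LHS = -2·(-100)³ + 2·(-100)² - 3·(-100) + 1 = 2020301; 2020301 > 3 — holds

Answer: Partially: fails for x = 100, holds for x = -100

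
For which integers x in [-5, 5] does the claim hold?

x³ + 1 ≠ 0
Holds for: {-5, -4, -3, -2, 0, 1, 2, 3, 4, 5}
Fails for: {-1}

Answer: {-5, -4, -3, -2, 0, 1, 2, 3, 4, 5}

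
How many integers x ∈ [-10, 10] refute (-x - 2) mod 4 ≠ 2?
Counterexamples in [-10, 10]: {-8, -4, 0, 4, 8}.

Counting them gives 5 values.

Answer: 5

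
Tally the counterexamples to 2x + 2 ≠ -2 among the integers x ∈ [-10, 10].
Counterexamples in [-10, 10]: {-2}.

Counting them gives 1 values.

Answer: 1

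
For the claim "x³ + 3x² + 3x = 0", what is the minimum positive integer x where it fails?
Testing positive integers:
x = 1: LHS = 1³ + 3·1² + 3·1 = 7; 7 = 0 — FAILS  ← smallest positive counterexample

Answer: x = 1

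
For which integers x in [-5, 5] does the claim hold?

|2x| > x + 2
Holds for: {-5, -4, -3, -2, -1, 3, 4, 5}
Fails for: {0, 1, 2}

Answer: {-5, -4, -3, -2, -1, 3, 4, 5}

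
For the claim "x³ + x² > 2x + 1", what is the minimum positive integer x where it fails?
Testing positive integers:
x = 1: LHS = 1³ + 1² = 2, RHS = 2·1 + 1 = 3; 2 > 3 — FAILS  ← smallest positive counterexample

Answer: x = 1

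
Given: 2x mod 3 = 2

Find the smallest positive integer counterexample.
Testing positive integers:
x = 1: LHS = (2·1) mod 3 = 2 mod 3 = 2; 2 = 2 — holds
x = 2: LHS = (2·2) mod 3 = 4 mod 3 = 1; 1 = 2 — FAILS  ← smallest positive counterexample

Answer: x = 2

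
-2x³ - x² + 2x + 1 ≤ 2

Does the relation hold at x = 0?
x = 0: LHS = -2·0³ - 0² + 2·0 + 1 = 1; 1 ≤ 2 — holds

The relation is satisfied at x = 0.

Answer: Yes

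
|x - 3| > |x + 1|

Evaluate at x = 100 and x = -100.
x = 100: LHS = |100 - 3| = |97| = 97, RHS = |100 + 1| = |101| = 101; 97 > 101 — FAILS
x = -100: LHS = |(-100) - 3| = |-103| = 103, RHS = |(-100) + 1| = |-99| = 99; 103 > 99 — holds

Answer: Partially: fails for x = 100, holds for x = -100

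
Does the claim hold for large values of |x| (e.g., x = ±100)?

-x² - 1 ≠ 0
x = 100: LHS = -100² - 1 = -10001; -10001 ≠ 0 — holds
x = -100: LHS = -(-100)² - 1 = -10001; -10001 ≠ 0 — holds

Answer: Yes, holds for both x = 100 and x = -100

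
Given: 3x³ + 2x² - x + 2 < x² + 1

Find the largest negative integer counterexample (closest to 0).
Testing negative integers from -1 downward:
x = -1: LHS = 3·(-1)³ + 2·(-1)² - (-1) + 2 = 2, RHS = (-1)² + 1 = 2; 2 < 2 — FAILS  ← closest negative counterexample to 0

Answer: x = -1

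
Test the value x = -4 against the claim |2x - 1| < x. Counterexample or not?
Substitute x = -4 into the relation:
x = -4: LHS = |2·(-4) - 1| = |-9| = 9; 9 < -4 — FAILS

Since the claim fails at x = -4, this value is a counterexample.

Answer: Yes, x = -4 is a counterexample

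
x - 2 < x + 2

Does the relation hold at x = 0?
x = 0: LHS = 0 - 2 = -2, RHS = 0 + 2 = 2; -2 < 2 — holds

The relation is satisfied at x = 0.

Answer: Yes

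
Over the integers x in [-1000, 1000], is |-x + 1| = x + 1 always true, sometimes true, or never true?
Holds at x = 0: LHS = |-0 + 1| = |1| = 1, RHS = 0 + 1 = 1; 1 = 1 — holds
Fails at x = 1: LHS = |-1 + 1| = |0| = 0, RHS = 1 + 1 = 2; 0 = 2 — FAILS
It is satisfied by some integers in the range but not all.

Answer: Sometimes true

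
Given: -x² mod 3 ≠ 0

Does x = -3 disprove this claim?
Substitute x = -3 into the relation:
x = -3: LHS = (-(-3)²) mod 3 = (-9) mod 3 = 0; 0 ≠ 0 — FAILS

Since the claim fails at x = -3, this value is a counterexample.

Answer: Yes, x = -3 is a counterexample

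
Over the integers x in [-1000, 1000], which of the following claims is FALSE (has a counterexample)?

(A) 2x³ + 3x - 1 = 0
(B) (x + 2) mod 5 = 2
(A) x = 0: LHS = 2·0³ + 3·0 - 1 = -1; -1 = 0 — FAILS
(B) x = 1: LHS = (1 + 2) mod 5 = 3 mod 5 = 3; 3 = 2 — FAILS

Answer: Both A and B are false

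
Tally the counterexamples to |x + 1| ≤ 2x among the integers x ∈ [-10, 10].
Counterexamples in [-10, 10]: {-10, -9, -8, -7, -6, -5, -4, -3, -2, -1, 0}.

Counting them gives 11 values.

Answer: 11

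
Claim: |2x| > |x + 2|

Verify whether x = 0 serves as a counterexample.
Substitute x = 0 into the relation:
x = 0: LHS = |2·0| = |0| = 0, RHS = |0 + 2| = |2| = 2; 0 > 2 — FAILS

Since the claim fails at x = 0, this value is a counterexample.

Answer: Yes, x = 0 is a counterexample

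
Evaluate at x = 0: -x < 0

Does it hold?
x = 0: LHS = -0 = 0; 0 < 0 — FAILS

The relation fails at x = 0, so x = 0 is a counterexample.

Answer: No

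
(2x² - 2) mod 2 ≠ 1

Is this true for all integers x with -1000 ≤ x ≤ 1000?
For a polynomial with integer coefficients, its value mod 2 depends only on x mod 2, so it suffices to check one representative of each residue class, x = 0, 1:
x = 0: LHS = (2·0² - 2) mod 2 = (-2) mod 2 = 0; 0 ≠ 1 — holds
x = 1: LHS = (2·1² - 2) mod 2 = 0 mod 2 = 0; 0 ≠ 1 — holds
The relation holds in every residue class, so the relation holds for every integer in [-1000, 1000].

No counterexample exists.

Answer: True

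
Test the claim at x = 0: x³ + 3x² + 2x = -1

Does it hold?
x = 0: LHS = 0³ + 3·0² + 2·0 = 0; 0 = -1 — FAILS

The relation fails at x = 0, so x = 0 is a counterexample.

Answer: No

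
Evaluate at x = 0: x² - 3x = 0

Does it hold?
x = 0: LHS = 0² - 3·0 = 0; 0 = 0 — holds

The relation is satisfied at x = 0.

Answer: Yes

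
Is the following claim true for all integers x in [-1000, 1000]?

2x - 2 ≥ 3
The claim fails at x = 0:
x = 0: LHS = 2·0 - 2 = -2; -2 ≥ 3 — FAILS

Because a single integer refutes it, the statement is false.

Answer: False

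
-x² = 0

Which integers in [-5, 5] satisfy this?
Holds for: {0}
Fails for: {-5, -4, -3, -2, -1, 1, 2, 3, 4, 5}

Answer: {0}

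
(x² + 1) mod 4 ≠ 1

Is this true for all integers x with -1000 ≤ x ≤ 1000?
The claim fails at x = 0:
x = 0: LHS = (0² + 1) mod 4 = 1 mod 4 = 1; 1 ≠ 1 — FAILS

Because a single integer refutes it, the statement is false.

Answer: False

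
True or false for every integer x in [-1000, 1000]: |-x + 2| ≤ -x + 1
The claim fails at x = 0:
x = 0: LHS = |-0 + 2| = |2| = 2, RHS = -0 + 1 = 1; 2 ≤ 1 — FAILS

Because a single integer refutes it, the statement is false.

Answer: False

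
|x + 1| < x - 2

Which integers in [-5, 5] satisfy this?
Over all integers in [-5, 5], LHS − RHS is smallest at x = 0, where it equals 3:
x = 0: LHS = |0 + 1| = |1| = 1, RHS = 0 - 2 = -2; 1 < -2 — FAILS
At the ends of the range:
x = -5: LHS = |(-5) + 1| = |-4| = 4, RHS = (-5) - 2 = -7; 4 < -7 — FAILS
x = 5: LHS = |5 + 1| = |6| = 6, RHS = 5 - 2 = 3; 6 < 3 — FAILS
Hence LHS − RHS is never negative, i.e. LHS ≥ RHS throughout, so the claimed relation (<) fails for every integer in [-5, 5].

Answer: None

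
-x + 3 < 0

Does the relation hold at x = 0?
x = 0: LHS = -0 + 3 = 3; 3 < 0 — FAILS

The relation fails at x = 0, so x = 0 is a counterexample.

Answer: No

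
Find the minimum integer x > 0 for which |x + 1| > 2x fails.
Testing positive integers:
x = 1: LHS = |1 + 1| = |2| = 2, RHS = 2·1 = 2; 2 > 2 — FAILS  ← smallest positive counterexample

Answer: x = 1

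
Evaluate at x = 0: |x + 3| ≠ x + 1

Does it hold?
x = 0: LHS = |0 + 3| = |3| = 3, RHS = 0 + 1 = 1; 3 ≠ 1 — holds

The relation is satisfied at x = 0.

Answer: Yes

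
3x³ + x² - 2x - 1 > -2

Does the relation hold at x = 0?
x = 0: LHS = 3·0³ + 0² - 2·0 - 1 = -1; -1 > -2 — holds

The relation is satisfied at x = 0.

Answer: Yes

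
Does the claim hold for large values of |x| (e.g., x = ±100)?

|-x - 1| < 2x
x = 100: LHS = |-100 - 1| = |-101| = 101, RHS = 2·100 = 200; 101 < 200 — holds
x = -100: LHS = |-(-100) - 1| = |99| = 99, RHS = 2·(-100) = -200; 99 < -200 — FAILS

Answer: Partially: holds for x = 100, fails for x = -100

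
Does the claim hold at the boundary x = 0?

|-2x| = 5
x = 0: LHS = |-2·0| = |0| = 0; 0 = 5 — FAILS

The relation fails at x = 0, so x = 0 is a counterexample.

Answer: No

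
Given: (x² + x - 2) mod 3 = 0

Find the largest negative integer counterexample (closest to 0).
Testing negative integers from -1 downward:
x = -1: LHS = ((-1)² + (-1) - 2) mod 3 = (-2) mod 3 = 1; 1 = 0 — FAILS  ← closest negative counterexample to 0

Answer: x = -1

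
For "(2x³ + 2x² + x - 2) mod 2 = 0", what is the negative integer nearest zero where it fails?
Testing negative integers from -1 downward:
x = -1: LHS = (2·(-1)³ + 2·(-1)² + (-1) - 2) mod 2 = (-3) mod 2 = 1; 1 = 0 — FAILS  ← closest negative counterexample to 0

Answer: x = -1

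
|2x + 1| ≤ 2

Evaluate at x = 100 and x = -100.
x = 100: LHS = |2·100 + 1| = |201| = 201; 201 ≤ 2 — FAILS
x = -100: LHS = |2·(-100) + 1| = |-199| = 199; 199 ≤ 2 — FAILS

Answer: No, fails for both x = 100 and x = -100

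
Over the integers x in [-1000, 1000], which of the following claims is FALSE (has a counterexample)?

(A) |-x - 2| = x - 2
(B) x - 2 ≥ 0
(A) x = 0: LHS = |-0 - 2| = |-2| = 2, RHS = 0 - 2 = -2; 2 = -2 — FAILS
(B) x = 0: LHS = 0 - 2 = -2; -2 ≥ 0 — FAILS

Answer: Both A and B are false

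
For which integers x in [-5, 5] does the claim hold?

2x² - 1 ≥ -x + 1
Holds for: {-5, -4, -3, -2, 1, 2, 3, 4, 5}
Fails for: {-1, 0}

Answer: {-5, -4, -3, -2, 1, 2, 3, 4, 5}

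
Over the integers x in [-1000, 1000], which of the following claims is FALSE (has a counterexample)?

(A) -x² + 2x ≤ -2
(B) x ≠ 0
(A) x = 0: LHS = -0² + 2·0 = 0; 0 ≤ -2 — FAILS
(B) x = 0: 0 ≠ 0 — FAILS

Answer: Both A and B are false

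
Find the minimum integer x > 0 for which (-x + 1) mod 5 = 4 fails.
Testing positive integers:
x = 1: LHS = (-1 + 1) mod 5 = 0 mod 5 = 0; 0 = 4 — FAILS  ← smallest positive counterexample

Answer: x = 1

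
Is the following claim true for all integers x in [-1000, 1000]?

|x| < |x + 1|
The claim fails at x = -1:
x = -1: LHS = |-1| = 1, RHS = |(-1) + 1| = |0| = 0; 1 < 0 — FAILS

Because a single integer refutes it, the statement is false.

Answer: False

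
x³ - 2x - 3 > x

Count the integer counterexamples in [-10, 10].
Counterexamples in [-10, 10]: {-10, -9, -8, -7, -6, -5, -4, -3, -2, -1, 0, 1, 2}.

Counting them gives 13 values.

Answer: 13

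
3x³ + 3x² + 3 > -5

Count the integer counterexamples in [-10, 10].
Counterexamples in [-10, 10]: {-10, -9, -8, -7, -6, -5, -4, -3, -2}.

Counting them gives 9 values.

Answer: 9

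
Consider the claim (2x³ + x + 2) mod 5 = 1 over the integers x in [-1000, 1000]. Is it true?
The claim fails at x = 0:
x = 0: LHS = (2·0³ + 0 + 2) mod 5 = 2 mod 5 = 2; 2 = 1 — FAILS

Because a single integer refutes it, the statement is false.

Answer: False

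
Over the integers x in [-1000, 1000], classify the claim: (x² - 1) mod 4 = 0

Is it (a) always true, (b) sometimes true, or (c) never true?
Holds at x = 1: LHS = (1² - 1) mod 4 = 0 mod 4 = 0; 0 = 0 — holds
Fails at x = 0: LHS = (0² - 1) mod 4 = (-1) mod 4 = 3; 3 = 0 — FAILS
It is satisfied by some integers in the range but not all.

Answer: Sometimes true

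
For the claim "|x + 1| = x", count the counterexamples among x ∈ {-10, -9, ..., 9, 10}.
Counterexamples in [-10, 10]: {-10, -9, -8, -7, -6, -5, -4, -3, -2, -1, 0, 1, 2, 3, 4, 5, 6, 7, 8, 9, 10}.

Counting them gives 21 values.

Answer: 21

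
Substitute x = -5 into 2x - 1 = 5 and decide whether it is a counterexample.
Substitute x = -5 into the relation:
x = -5: LHS = 2·(-5) - 1 = -11; -11 = 5 — FAILS

Since the claim fails at x = -5, this value is a counterexample.

Answer: Yes, x = -5 is a counterexample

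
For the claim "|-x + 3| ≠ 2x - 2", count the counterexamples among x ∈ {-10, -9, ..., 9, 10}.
Track d = LHS − RHS over the integers in [-10, 10]. Equality would need d = 0, but d changes sign only between consecutive integers, jumping over 0:
x = 1: LHS = |-1 + 3| = |2| = 2, RHS = 2·1 - 2 = 0; 2 ≠ 0 — holds  (d = 2)
x = 2: LHS = |-2 + 3| = |1| = 1, RHS = 2·2 - 2 = 2; 1 ≠ 2 — holds  (d = -1)
Away from these crossings d keeps a constant sign, and checking every integer in [-10, 10] confirms d ≠ 0 throughout. Hence the two sides are never equal, so the relation holds for every integer in [-10, 10].

No counterexample appears in that range.

Answer: 0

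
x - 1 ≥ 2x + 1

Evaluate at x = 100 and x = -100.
x = 100: LHS = 100 - 1 = 99, RHS = 2·100 + 1 = 201; 99 ≥ 201 — FAILS
x = -100: LHS = (-100) - 1 = -101, RHS = 2·(-100) + 1 = -199; -101 ≥ -199 — holds

Answer: Partially: fails for x = 100, holds for x = -100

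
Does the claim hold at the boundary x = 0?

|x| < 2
x = 0: LHS = |0| = 0; 0 < 2 — holds

The relation is satisfied at x = 0.

Answer: Yes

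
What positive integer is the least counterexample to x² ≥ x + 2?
Testing positive integers:
x = 1: LHS = 1² = 1, RHS = 1 + 2 = 3; 1 ≥ 3 — FAILS  ← smallest positive counterexample

Answer: x = 1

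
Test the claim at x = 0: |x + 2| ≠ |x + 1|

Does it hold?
x = 0: LHS = |0 + 2| = |2| = 2, RHS = |0 + 1| = |1| = 1; 2 ≠ 1 — holds

The relation is satisfied at x = 0.

Answer: Yes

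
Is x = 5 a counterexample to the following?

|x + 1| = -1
Substitute x = 5 into the relation:
x = 5: LHS = |5 + 1| = |6| = 6; 6 = -1 — FAILS

Since the claim fails at x = 5, this value is a counterexample.

Answer: Yes, x = 5 is a counterexample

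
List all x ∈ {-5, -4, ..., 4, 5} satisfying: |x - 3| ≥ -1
An absolute value is never negative, so the left side is ≥ 0 for every x, while the right side is -1. Tightest case in [-5, 5] is x = 3:
x = 3: LHS = |3 - 3| = |0| = 0; 0 ≥ -1 — holds
Hence LHS − RHS is never negative, i.e. LHS ≥ RHS throughout, so the relation holds for every integer in [-5, 5].

Answer: All integers in [-5, 5]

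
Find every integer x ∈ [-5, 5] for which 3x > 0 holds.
Holds for: {1, 2, 3, 4, 5}
Fails for: {-5, -4, -3, -2, -1, 0}

Answer: {1, 2, 3, 4, 5}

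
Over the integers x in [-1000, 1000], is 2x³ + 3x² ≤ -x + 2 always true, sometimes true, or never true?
Holds at x = 0: LHS = 2·0³ + 3·0² = 0, RHS = -0 + 2 = 2; 0 ≤ 2 — holds
Fails at x = 1: LHS = 2·1³ + 3·1² = 5, RHS = -1 + 2 = 1; 5 ≤ 1 — FAILS
It is satisfied by some integers in the range but not all.

Answer: Sometimes true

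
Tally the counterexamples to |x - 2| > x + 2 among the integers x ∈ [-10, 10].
Counterexamples in [-10, 10]: {0, 1, 2, 3, 4, 5, 6, 7, 8, 9, 10}.

Counting them gives 11 values.

Answer: 11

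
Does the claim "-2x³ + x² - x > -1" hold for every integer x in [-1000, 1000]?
The claim fails at x = 1:
x = 1: LHS = -2·1³ + 1² - 1 = -2; -2 > -1 — FAILS

Because a single integer refutes it, the statement is false.

Answer: False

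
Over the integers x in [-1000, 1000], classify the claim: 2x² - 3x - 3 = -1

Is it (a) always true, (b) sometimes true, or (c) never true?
Holds at x = 2: LHS = 2·2² - 3·2 - 3 = -1; -1 = -1 — holds
Fails at x = 0: LHS = 2·0² - 3·0 - 3 = -3; -3 = -1 — FAILS
It is satisfied by some integers in the range but not all.

Answer: Sometimes true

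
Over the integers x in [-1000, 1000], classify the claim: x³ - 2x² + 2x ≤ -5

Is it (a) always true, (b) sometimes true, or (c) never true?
Holds at x = -1: LHS = (-1)³ - 2·(-1)² + 2·(-1) = -5; -5 ≤ -5 — holds
Fails at x = 0: LHS = 0³ - 2·0² + 2·0 = 0; 0 ≤ -5 — FAILS
It is satisfied by some integers in the range but not all.

Answer: Sometimes true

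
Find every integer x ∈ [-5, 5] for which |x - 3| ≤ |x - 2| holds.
Holds for: {3, 4, 5}
Fails for: {-5, -4, -3, -2, -1, 0, 1, 2}

Answer: {3, 4, 5}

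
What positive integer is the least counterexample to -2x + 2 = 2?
Testing positive integers:
x = 1: LHS = -2·1 + 2 = 0; 0 = 2 — FAILS  ← smallest positive counterexample

Answer: x = 1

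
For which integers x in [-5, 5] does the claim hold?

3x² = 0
Holds for: {0}
Fails for: {-5, -4, -3, -2, -1, 1, 2, 3, 4, 5}

Answer: {0}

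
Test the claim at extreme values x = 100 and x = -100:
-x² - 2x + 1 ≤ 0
x = 100: LHS = -100² - 2·100 + 1 = -10199; -10199 ≤ 0 — holds
x = -100: LHS = -(-100)² - 2·(-100) + 1 = -9799; -9799 ≤ 0 — holds

Answer: Yes, holds for both x = 100 and x = -100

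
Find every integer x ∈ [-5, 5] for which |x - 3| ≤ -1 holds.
An absolute value is never negative, so the left side is ≥ 0 for every x, while the right side is -1. Tightest case in [-5, 5] is x = 3:
x = 3: LHS = |3 - 3| = |0| = 0; 0 ≤ -1 — FAILS
Hence LHS − RHS is never zero or negative, i.e. LHS > RHS throughout, so the claimed relation (≤) fails for every integer in [-5, 5].

Answer: None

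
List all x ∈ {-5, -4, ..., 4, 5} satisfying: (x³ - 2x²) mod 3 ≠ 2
Holds for: {-4, -3, -1, 0, 2, 3, 5}
Fails for: {-5, -2, 1, 4}

Answer: {-4, -3, -1, 0, 2, 3, 5}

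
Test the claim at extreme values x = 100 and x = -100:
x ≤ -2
x = 100: 100 ≤ -2 — FAILS
x = -100: -100 ≤ -2 — holds

Answer: Partially: fails for x = 100, holds for x = -100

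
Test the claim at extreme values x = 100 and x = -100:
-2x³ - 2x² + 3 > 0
x = 100: LHS = -2·100³ - 2·100² + 3 = -2019997; -2019997 > 0 — FAILS
x = -100: LHS = -2·(-100)³ - 2·(-100)² + 3 = 1980003; 1980003 > 0 — holds

Answer: Partially: fails for x = 100, holds for x = -100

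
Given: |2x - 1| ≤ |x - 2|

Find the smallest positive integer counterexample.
Testing positive integers:
x = 1: LHS = |2·1 - 1| = |1| = 1, RHS = |1 - 2| = |-1| = 1; 1 ≤ 1 — holds
x = 2: LHS = |2·2 - 1| = |3| = 3, RHS = |2 - 2| = |0| = 0; 3 ≤ 0 — FAILS  ← smallest positive counterexample

Answer: x = 2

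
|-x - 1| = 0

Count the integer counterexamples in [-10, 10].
Counterexamples in [-10, 10]: {-10, -9, -8, -7, -6, -5, -4, -3, -2, 0, 1, 2, 3, 4, 5, 6, 7, 8, 9, 10}.

Counting them gives 20 values.

Answer: 20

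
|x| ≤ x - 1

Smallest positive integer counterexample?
Testing positive integers:
x = 1: LHS = |1| = 1, RHS = 1 - 1 = 0; 1 ≤ 0 — FAILS  ← smallest positive counterexample

Answer: x = 1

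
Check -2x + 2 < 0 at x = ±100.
x = 100: LHS = -2·100 + 2 = -198; -198 < 0 — holds
x = -100: LHS = -2·(-100) + 2 = 202; 202 < 0 — FAILS

Answer: Partially: holds for x = 100, fails for x = -100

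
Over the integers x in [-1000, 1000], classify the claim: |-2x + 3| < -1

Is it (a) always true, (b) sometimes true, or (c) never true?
An absolute value is never negative, so the left side is ≥ 0 for every x, while the right side is -1. Tightest case in [-1000, 1000] is x = 1:
x = 1: LHS = |-2·1 + 3| = |1| = 1; 1 < -1 — FAILS
Hence LHS − RHS is never negative, i.e. LHS ≥ RHS throughout, so the claimed relation (<) fails for every integer in [-1000, 1000].

No integer in the range satisfies it.

Answer: Never true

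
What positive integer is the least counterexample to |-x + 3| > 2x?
Testing positive integers:
x = 1: LHS = |-1 + 3| = |2| = 2, RHS = 2·1 = 2; 2 > 2 — FAILS  ← smallest positive counterexample

Answer: x = 1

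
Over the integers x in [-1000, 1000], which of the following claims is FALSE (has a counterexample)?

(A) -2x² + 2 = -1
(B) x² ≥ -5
(A) x = 0: LHS = -2·0² + 2 = 2; 2 = -1 — FAILS

(B) Over all integers in [-1000, 1000], LHS − RHS is smallest at x = 0, where it equals 5:
x = 0: LHS = 0² = 0; 0 ≥ -5 — holds
At the ends of the range:
x = -1000: LHS = (-1000)² = 1000000; 1000000 ≥ -5 — holds
x = 1000: LHS = 1000² = 1000000; 1000000 ≥ -5 — holds
Hence LHS − RHS is never negative, i.e. LHS ≥ RHS throughout, so the relation holds for every integer in [-1000, 1000].

Only (A) has a counterexample.

Answer: A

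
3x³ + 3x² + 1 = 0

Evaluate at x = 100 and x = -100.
x = 100: LHS = 3·100³ + 3·100² + 1 = 3030001; 3030001 = 0 — FAILS
x = -100: LHS = 3·(-100)³ + 3·(-100)² + 1 = -2969999; -2969999 = 0 — FAILS

Answer: No, fails for both x = 100 and x = -100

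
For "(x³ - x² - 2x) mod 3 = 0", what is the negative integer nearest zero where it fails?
Testing negative integers from -1 downward:
x = -1: LHS = ((-1)³ - (-1)² - 2·(-1)) mod 3 = 0 mod 3 = 0; 0 = 0 — holds
x = -2: LHS = ((-2)³ - (-2)² - 2·(-2)) mod 3 = (-8) mod 3 = 1; 1 = 0 — FAILS  ← closest negative counterexample to 0

Answer: x = -2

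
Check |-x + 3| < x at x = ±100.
x = 100: LHS = |-100 + 3| = |-97| = 97; 97 < 100 — holds
x = -100: LHS = |-(-100) + 3| = |103| = 103; 103 < -100 — FAILS

Answer: Partially: holds for x = 100, fails for x = -100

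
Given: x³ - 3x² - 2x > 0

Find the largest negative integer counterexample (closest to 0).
Testing negative integers from -1 downward:
x = -1: LHS = (-1)³ - 3·(-1)² - 2·(-1) = -2; -2 > 0 — FAILS  ← closest negative counterexample to 0

Answer: x = -1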